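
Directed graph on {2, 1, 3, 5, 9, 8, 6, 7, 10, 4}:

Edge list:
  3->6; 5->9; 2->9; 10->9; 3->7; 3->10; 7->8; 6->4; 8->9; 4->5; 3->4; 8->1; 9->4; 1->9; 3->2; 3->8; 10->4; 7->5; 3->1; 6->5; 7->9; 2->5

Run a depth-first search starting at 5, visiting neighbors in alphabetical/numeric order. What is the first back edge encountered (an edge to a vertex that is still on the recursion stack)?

4→5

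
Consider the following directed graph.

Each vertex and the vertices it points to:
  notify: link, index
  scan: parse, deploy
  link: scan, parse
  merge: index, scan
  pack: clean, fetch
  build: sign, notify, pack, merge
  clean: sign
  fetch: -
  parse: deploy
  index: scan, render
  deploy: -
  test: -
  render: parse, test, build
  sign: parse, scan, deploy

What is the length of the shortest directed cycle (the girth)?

For each vertex v, BFS finds the shortest path from v back to v.
The shortest such closed walk is index → render → build → merge → index, length 4.

4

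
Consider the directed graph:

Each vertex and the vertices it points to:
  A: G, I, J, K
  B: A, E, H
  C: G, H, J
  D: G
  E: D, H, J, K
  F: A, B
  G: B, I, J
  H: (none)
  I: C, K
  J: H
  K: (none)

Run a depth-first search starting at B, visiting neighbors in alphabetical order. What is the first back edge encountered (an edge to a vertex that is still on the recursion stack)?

G->B

DFS from B (visiting neighbors in alphabetical order); mark gray on enter, black on exit:
B gray
  A gray
    G gray
      G→B: B is gray → back edge
First back edge: G → B.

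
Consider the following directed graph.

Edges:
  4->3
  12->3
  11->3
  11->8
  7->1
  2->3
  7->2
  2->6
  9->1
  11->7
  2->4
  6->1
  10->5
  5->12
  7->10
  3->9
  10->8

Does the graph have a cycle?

No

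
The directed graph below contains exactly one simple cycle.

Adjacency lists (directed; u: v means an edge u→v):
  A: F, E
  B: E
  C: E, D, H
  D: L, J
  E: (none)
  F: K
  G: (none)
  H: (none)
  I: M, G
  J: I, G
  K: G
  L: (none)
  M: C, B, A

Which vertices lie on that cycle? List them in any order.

C, D, I, J, M

DFS with gray/black marking from M:
M gray
  C gray
    E gray
    E black
    D gray
      L gray
      L black
      J gray
        I gray
          I→M: M is gray → back edge
Back edge closes the cycle M → C → D → J → I → M; its vertices are {C, D, I, J, M}.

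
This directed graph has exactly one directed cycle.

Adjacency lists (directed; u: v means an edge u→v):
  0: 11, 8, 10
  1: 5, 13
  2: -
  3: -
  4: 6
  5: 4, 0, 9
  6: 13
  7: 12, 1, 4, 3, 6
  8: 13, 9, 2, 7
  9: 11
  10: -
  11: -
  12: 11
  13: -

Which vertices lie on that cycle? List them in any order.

DFS with gray/black marking from 0:
0 gray
  11 gray
  11 black
  8 gray
    13 gray
    13 black
    9 gray
      9→11: 11 black — skip
    9 black
    2 gray
    2 black
    7 gray
      12 gray
        12→11: 11 black — skip
      12 black
      1 gray
        5 gray
          4 gray
            6 gray
              6→13: 13 black — skip
            6 black
          4 black
          5→0: 0 is gray → back edge
Back edge closes the cycle 0 → 8 → 7 → 1 → 5 → 0; its vertices are {0, 1, 5, 7, 8}.

0, 1, 5, 7, 8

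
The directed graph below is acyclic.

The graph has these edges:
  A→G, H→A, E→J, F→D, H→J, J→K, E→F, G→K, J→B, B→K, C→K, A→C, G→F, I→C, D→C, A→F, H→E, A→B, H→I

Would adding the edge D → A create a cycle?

Adding D→A creates a cycle iff A can already reach D.
Path from A: A → F → D.
So A → … → D → A is a cycle.

Yes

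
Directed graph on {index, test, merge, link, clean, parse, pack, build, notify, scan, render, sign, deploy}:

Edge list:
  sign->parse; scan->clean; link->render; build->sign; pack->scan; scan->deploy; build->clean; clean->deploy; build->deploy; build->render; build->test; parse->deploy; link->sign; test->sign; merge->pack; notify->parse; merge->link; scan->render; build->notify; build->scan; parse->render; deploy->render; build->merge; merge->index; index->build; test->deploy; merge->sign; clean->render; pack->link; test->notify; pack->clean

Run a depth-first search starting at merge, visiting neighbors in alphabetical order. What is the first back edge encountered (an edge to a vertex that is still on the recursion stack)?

DFS from merge (visiting neighbors in alphabetical order); mark gray on enter, black on exit:
merge gray
  index gray
    build gray
      clean gray
        deploy gray
          render gray
          render black
        deploy black
        clean→render: render black — skip
      clean black
      build→deploy: deploy black — skip
      build→merge: merge is gray → back edge
First back edge: build → merge.

build→merge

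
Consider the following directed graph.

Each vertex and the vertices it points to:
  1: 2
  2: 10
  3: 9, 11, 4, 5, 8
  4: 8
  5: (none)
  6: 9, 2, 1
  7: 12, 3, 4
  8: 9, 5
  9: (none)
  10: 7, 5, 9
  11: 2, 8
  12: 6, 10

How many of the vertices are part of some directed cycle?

A vertex is on a directed cycle iff it belongs to a strongly connected component of size ≥ 2 (or has a self-loop).
The vertices on cycles are {1, 2, 3, 6, 7, 10, 11, 12} — 8 in total.

8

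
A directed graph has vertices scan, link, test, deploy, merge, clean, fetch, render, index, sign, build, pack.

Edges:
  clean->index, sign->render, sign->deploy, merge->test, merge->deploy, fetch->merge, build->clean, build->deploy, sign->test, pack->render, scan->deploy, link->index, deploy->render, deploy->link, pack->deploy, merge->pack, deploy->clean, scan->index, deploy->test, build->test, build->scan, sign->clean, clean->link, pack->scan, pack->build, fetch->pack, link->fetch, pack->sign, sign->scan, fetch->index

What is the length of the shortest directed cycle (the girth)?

For each vertex v, BFS finds the shortest path from v back to v.
The shortest such closed walk is fetch → merge → deploy → link → fetch, length 4.

4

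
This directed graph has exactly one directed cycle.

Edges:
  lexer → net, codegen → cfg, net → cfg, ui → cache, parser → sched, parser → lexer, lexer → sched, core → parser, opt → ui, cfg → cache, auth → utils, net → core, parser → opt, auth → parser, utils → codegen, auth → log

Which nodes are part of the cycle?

DFS with gray/black marking from parser:
parser gray
  sched gray
  sched black
  opt gray
    ui gray
      cache gray
      cache black
    ui black
  opt black
  lexer gray
    net gray
      core gray
        core→parser: parser is gray → back edge
Back edge closes the cycle parser → lexer → net → core → parser; its vertices are {net, core, lexer, parser}.

net, core, lexer, parser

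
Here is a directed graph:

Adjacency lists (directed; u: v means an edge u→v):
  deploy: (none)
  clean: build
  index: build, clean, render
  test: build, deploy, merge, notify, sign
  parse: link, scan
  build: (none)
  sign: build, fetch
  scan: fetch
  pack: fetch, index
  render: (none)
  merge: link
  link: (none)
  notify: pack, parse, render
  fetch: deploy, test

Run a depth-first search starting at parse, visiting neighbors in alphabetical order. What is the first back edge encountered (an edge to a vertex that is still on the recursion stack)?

pack->fetch

DFS from parse (visiting neighbors in alphabetical order); mark gray on enter, black on exit:
parse gray
  link gray
  link black
  scan gray
    fetch gray
      deploy gray
      deploy black
      test gray
        build gray
        build black
        test→deploy: deploy black — skip
        merge gray
          merge→link: link black — skip
        merge black
        notify gray
          pack gray
            pack→fetch: fetch is gray → back edge
First back edge: pack → fetch.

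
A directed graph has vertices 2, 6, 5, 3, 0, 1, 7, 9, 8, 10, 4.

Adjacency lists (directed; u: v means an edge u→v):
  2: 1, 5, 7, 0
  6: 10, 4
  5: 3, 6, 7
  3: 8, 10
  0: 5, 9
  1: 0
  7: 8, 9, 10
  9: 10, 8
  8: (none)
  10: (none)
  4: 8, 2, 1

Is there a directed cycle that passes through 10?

No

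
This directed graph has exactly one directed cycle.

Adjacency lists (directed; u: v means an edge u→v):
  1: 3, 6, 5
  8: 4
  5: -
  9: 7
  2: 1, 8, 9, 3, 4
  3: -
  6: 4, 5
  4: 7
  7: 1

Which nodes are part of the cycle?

DFS with gray/black marking from 1:
1 gray
  3 gray
  3 black
  6 gray
    4 gray
      7 gray
        7→1: 1 is gray → back edge
Back edge closes the cycle 1 → 6 → 4 → 7 → 1; its vertices are {1, 4, 6, 7}.

1, 4, 6, 7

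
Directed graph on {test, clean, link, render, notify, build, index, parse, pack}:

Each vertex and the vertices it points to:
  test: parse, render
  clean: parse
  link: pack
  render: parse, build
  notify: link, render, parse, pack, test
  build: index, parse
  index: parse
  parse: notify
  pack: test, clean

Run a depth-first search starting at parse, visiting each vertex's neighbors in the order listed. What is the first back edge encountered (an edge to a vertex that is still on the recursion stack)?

test→parse

DFS from parse (visiting each vertex's neighbors in the order listed); mark gray on enter, black on exit:
parse gray
  notify gray
    link gray
      pack gray
        test gray
          test→parse: parse is gray → back edge
First back edge: test → parse.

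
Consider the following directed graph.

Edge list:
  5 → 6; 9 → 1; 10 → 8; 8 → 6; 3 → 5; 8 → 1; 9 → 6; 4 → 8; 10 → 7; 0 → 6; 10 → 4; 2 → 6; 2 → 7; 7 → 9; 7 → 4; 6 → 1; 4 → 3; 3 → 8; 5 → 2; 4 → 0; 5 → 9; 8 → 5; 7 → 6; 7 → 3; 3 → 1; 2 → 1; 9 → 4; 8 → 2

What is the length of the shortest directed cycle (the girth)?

4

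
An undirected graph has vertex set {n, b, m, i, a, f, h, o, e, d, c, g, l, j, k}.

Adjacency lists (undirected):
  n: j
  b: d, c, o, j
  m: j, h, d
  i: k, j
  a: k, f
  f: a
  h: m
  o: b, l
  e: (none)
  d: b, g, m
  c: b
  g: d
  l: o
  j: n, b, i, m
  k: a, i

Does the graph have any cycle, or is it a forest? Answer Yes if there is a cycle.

DFS, tracking each vertex's parent; an edge to a visited non-parent vertex closes a cycle.
Start from n:
visit n (parent –)
  visit j (parent n)
    j–n: parent, skip
    visit b (parent j)
      visit d (parent b)
        d–b: parent, skip
        visit g (parent d)
          g–d: parent, skip
        visit m (parent d)
          m–j: j visited and ≠ parent → cycle
Cycle: j – b – d – m – j.

Yes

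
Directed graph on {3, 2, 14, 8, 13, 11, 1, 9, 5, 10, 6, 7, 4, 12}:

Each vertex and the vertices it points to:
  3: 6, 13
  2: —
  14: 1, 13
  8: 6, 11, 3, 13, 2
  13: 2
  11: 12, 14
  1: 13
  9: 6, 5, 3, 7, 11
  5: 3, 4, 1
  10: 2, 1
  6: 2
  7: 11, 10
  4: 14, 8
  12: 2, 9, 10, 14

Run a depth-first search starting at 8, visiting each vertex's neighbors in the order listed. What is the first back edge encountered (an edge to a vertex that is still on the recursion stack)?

4->8

DFS from 8 (visiting each vertex's neighbors in the order listed); mark gray on enter, black on exit:
8 gray
  6 gray
    2 gray
    2 black
  6 black
  11 gray
    12 gray
      12→2: 2 black — skip
      9 gray
        9→6: 6 black — skip
        5 gray
          3 gray
            3→6: 6 black — skip
            13 gray
              13→2: 2 black — skip
            13 black
          3 black
          4 gray
            14 gray
              1 gray
                1→13: 13 black — skip
              1 black
              14→13: 13 black — skip
            14 black
            4→8: 8 is gray → back edge
First back edge: 4 → 8.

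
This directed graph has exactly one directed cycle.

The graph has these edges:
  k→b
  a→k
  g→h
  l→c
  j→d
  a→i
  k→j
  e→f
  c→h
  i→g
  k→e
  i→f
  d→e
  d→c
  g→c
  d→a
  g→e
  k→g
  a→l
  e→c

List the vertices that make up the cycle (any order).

DFS with gray/black marking from d:
d gray
  c gray
    h gray
    h black
  c black
  e gray
    e→c: c black — skip
    f gray
    f black
  e black
  a gray
    i gray
      g gray
        g→e: e black — skip
        g→c: c black — skip
        g→h: h black — skip
      g black
      i→f: f black — skip
    i black
    l gray
      l→c: c black — skip
    l black
    k gray
      j gray
        j→d: d is gray → back edge
Back edge closes the cycle d → a → k → j → d; its vertices are {a, d, j, k}.

a, d, j, k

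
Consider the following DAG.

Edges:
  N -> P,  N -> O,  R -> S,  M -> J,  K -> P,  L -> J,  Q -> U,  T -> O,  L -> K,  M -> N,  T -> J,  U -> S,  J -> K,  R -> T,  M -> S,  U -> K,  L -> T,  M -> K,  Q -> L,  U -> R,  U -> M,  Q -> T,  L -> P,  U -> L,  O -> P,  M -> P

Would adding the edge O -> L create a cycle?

Yes

Adding O→L creates a cycle iff L can already reach O.
Path from L: L → T → O.
So L → … → O → L is a cycle.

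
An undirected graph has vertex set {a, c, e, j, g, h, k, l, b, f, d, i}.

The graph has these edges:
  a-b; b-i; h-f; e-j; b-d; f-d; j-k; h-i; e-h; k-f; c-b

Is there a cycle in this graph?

DFS, tracking each vertex's parent; an edge to a visited non-parent vertex closes a cycle.
Start from d:
visit d (parent –)
  visit f (parent d)
    f–d: parent, skip
    visit k (parent f)
      visit j (parent k)
        j–k: parent, skip
        visit e (parent j)
          e–j: parent, skip
          visit h (parent e)
            h–f: f visited and ≠ parent → cycle
Cycle: f – k – j – e – h – f.

Yes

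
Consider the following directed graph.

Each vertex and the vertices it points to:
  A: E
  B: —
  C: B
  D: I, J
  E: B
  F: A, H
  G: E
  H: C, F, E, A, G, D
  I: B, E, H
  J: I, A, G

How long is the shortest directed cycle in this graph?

2

For each vertex v, BFS finds the shortest path from v back to v.
The shortest such closed walk is H → F → H, length 2.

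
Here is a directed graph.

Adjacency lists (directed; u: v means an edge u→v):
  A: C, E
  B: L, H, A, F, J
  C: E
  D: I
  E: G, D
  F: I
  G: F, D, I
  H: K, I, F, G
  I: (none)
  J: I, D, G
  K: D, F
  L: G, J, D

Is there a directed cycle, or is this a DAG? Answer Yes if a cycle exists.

No

DFS with white/gray/black marking, starting from E:
E gray
  G gray
    F gray
      I gray
      I black
    F black
    D gray
      D→I: I black — skip
    D black
    G→I: I black — skip
  G black
  E→D: D black — skip
E black
A gray
  C gray
    C→E: E black — skip
  C black
  A→E: E black — skip
A black
B gray
  L gray
    L→G: G black — skip
    J gray
      J→I: I black — skip
      J→D: D black — skip
      J→G: G black — skip
    J black
    L→D: D black — skip
  L black
  H gray
    K gray
      K→D: D black — skip
      K→F: F black — skip
    K black
    H→I: I black — skip
    H→F: F black — skip
    H→G: G black — skip
  H black
  B→A: A black — skip
  B→F: F black — skip
  B→J: J black — skip
B black
Every edge goes to a white or black vertex — no back edge, so the graph is acyclic.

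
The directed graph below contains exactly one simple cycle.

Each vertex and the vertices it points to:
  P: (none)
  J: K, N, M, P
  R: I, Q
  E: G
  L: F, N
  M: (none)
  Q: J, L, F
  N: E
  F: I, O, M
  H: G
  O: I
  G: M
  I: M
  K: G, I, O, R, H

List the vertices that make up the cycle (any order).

DFS with gray/black marking from Q:
Q gray
  J gray
    K gray
      G gray
        M gray
        M black
      G black
      I gray
        I→M: M black — skip
      I black
      O gray
        O→I: I black — skip
      O black
      R gray
        R→I: I black — skip
        R→Q: Q is gray → back edge
Back edge closes the cycle Q → J → K → R → Q; its vertices are {J, K, Q, R}.

J, K, Q, R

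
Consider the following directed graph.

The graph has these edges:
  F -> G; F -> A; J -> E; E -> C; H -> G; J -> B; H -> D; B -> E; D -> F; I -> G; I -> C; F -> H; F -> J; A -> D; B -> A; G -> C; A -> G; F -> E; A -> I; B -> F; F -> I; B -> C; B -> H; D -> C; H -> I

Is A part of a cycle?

A is on a cycle iff A can reach itself via ≥1 edge.
A → D → F → A — yes.

Yes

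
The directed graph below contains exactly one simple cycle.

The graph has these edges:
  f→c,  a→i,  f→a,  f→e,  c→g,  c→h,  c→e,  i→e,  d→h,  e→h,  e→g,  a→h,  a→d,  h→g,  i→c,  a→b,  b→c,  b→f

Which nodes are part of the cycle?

DFS with gray/black marking from a:
a gray
  b gray
    f gray
      f→a: a is gray → back edge
Back edge closes the cycle a → b → f → a; its vertices are {a, b, f}.

a, b, f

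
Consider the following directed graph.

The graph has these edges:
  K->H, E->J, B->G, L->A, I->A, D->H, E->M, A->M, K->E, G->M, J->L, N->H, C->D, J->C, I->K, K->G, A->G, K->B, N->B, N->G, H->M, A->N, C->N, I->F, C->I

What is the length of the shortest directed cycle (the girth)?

For each vertex v, BFS finds the shortest path from v back to v.
The shortest such closed walk is J → C → I → K → E → J, length 5.

5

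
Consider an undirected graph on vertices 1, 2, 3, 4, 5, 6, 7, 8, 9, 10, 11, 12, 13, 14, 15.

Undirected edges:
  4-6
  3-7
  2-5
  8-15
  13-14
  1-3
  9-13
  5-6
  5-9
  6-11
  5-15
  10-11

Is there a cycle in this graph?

No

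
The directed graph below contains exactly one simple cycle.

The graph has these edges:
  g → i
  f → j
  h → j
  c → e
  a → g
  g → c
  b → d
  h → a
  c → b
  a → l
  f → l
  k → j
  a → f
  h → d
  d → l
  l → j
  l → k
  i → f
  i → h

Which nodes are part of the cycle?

DFS with gray/black marking from g:
g gray
  c gray
    b gray
      d gray
        l gray
          k gray
            j gray
            j black
          k black
          l→j: j black — skip
        l black
      d black
    b black
    e gray
    e black
  c black
  i gray
    h gray
      a gray
        a→l: l black — skip
        f gray
          f→j: j black — skip
          f→l: l black — skip
        f black
        a→g: g is gray → back edge
Back edge closes the cycle g → i → h → a → g; its vertices are {a, g, h, i}.

a, g, h, i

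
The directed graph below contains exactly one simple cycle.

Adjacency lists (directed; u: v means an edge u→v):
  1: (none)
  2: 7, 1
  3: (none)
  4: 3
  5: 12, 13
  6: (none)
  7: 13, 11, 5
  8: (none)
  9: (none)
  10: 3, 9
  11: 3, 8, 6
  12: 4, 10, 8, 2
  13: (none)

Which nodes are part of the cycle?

DFS with gray/black marking from 12:
12 gray
  4 gray
    3 gray
    3 black
  4 black
  10 gray
    10→3: 3 black — skip
    9 gray
    9 black
  10 black
  8 gray
  8 black
  2 gray
    7 gray
      13 gray
      13 black
      11 gray
        11→3: 3 black — skip
        11→8: 8 black — skip
        6 gray
        6 black
      11 black
      5 gray
        5→12: 12 is gray → back edge
Back edge closes the cycle 12 → 2 → 7 → 5 → 12; its vertices are {2, 5, 7, 12}.

2, 5, 7, 12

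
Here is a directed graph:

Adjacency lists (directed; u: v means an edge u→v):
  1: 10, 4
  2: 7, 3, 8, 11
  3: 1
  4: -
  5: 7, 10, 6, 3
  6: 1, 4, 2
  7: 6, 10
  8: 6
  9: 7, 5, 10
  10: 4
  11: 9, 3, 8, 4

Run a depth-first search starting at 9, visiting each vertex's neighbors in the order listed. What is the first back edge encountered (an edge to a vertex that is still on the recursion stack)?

2->7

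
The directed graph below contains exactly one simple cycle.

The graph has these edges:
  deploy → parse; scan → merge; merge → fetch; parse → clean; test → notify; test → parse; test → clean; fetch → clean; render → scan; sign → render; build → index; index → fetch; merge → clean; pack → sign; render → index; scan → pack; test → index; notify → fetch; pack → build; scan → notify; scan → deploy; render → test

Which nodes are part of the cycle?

pack, scan, sign, render

DFS with gray/black marking from render:
render gray
  scan gray
    notify gray
      fetch gray
        clean gray
        clean black
      fetch black
    notify black
    deploy gray
      parse gray
        parse→clean: clean black — skip
      parse black
    deploy black
    pack gray
      build gray
        index gray
          index→fetch: fetch black — skip
        index black
      build black
      sign gray
        sign→render: render is gray → back edge
Back edge closes the cycle render → scan → pack → sign → render; its vertices are {pack, scan, sign, render}.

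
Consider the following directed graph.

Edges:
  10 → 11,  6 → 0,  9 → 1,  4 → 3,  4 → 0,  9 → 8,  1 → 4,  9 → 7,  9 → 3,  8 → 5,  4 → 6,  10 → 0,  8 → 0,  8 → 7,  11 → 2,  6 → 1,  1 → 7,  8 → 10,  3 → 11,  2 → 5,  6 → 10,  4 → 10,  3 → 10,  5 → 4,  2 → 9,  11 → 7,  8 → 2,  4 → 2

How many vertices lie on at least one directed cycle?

A vertex is on a directed cycle iff it belongs to a strongly connected component of size ≥ 2 (or has a self-loop).
The vertices on cycles are {1, 2, 3, 4, 5, 6, 8, 9, 10, 11} — 10 in total.

10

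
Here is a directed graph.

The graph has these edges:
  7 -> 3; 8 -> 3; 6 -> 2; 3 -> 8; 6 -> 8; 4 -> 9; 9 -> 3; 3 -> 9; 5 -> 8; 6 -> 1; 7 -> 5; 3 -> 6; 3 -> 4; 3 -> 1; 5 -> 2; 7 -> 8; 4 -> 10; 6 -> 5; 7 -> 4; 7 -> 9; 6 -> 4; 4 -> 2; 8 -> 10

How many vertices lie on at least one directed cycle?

6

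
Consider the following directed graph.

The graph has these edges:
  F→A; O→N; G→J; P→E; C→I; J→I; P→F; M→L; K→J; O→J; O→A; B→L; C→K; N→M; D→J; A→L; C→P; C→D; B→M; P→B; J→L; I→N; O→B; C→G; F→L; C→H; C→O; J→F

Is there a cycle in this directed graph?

No

DFS with white/gray/black marking, starting from O:
O gray
  J gray
    F gray
      L gray
      L black
      A gray
        A→L: L black — skip
      A black
    F black
    I gray
      N gray
        M gray
          M→L: L black — skip
        M black
      N black
    I black
    J→L: L black — skip
  J black
  O→A: A black — skip
  B gray
    B→M: M black — skip
    B→L: L black — skip
  B black
  O→N: N black — skip
O black
C gray
  K gray
    K→J: J black — skip
  K black
  D gray
    D→J: J black — skip
  D black
  H gray
  H black
  C→I: I black — skip
  G gray
    G→J: J black — skip
  G black
  P gray
    P→B: B black — skip
    E gray
    E black
    P→F: F black — skip
  P black
  C→O: O black — skip
C black
Every edge goes to a white or black vertex — no back edge, so the graph is acyclic.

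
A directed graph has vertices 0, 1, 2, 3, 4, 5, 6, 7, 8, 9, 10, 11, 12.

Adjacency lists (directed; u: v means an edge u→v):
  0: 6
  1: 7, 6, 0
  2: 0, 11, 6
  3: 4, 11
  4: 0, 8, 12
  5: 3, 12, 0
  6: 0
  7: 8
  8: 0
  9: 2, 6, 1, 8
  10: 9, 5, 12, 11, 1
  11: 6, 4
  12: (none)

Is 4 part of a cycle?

No

4 lies on a cycle iff there is a path from 4 back to itself.
Exploring from 4, it never reaches itself; equivalently, its strongly connected component is a singleton.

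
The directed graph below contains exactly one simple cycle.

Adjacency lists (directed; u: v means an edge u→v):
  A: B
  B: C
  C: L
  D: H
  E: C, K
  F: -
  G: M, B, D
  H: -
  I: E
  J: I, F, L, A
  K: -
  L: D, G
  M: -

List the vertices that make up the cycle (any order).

B, C, G, L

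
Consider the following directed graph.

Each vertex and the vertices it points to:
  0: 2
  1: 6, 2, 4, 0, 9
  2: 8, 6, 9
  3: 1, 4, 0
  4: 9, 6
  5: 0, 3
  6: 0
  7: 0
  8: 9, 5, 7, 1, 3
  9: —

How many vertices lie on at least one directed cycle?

A vertex is on a directed cycle iff it belongs to a strongly connected component of size ≥ 2 (or has a self-loop).
The vertices on cycles are {0, 1, 2, 3, 4, 5, 6, 7, 8} — 9 in total.

9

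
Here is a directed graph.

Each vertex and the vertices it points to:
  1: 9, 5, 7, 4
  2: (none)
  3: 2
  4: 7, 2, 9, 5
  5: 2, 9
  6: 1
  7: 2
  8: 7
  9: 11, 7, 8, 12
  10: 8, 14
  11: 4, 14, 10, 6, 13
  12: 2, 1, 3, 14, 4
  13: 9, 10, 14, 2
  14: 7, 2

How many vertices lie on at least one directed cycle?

8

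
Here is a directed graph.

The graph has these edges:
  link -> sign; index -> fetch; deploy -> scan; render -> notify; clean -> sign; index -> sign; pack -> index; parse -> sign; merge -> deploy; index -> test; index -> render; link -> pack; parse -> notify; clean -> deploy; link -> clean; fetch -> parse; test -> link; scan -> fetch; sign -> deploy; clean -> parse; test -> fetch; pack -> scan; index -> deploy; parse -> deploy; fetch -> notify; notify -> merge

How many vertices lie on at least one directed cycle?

11

A vertex is on a directed cycle iff it belongs to a strongly connected component of size ≥ 2 (or has a self-loop).
The vertices on cycles are {link, pack, scan, sign, test, fetch, index, merge, parse, deploy, notify} — 11 in total.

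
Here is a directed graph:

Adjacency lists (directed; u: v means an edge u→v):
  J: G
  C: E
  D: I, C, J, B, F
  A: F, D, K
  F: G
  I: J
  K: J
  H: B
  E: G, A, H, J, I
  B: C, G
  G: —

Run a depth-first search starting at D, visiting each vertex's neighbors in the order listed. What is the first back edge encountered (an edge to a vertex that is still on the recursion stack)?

A→D

DFS from D (visiting each vertex's neighbors in the order listed); mark gray on enter, black on exit:
D gray
  I gray
    J gray
      G gray
      G black
    J black
  I black
  C gray
    E gray
      E→G: G black — skip
      A gray
        F gray
          F→G: G black — skip
        F black
        A→D: D is gray → back edge
First back edge: A → D.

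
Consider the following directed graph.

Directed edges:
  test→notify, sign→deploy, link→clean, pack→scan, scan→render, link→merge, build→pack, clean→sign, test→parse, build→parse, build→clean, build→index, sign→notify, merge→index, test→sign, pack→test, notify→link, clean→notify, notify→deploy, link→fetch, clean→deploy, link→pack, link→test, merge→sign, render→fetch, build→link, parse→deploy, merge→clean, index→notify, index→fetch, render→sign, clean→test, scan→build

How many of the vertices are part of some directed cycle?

11

A vertex is on a directed cycle iff it belongs to a strongly connected component of size ≥ 2 (or has a self-loop).
The vertices on cycles are {link, pack, scan, sign, test, build, clean, index, merge, notify, render} — 11 in total.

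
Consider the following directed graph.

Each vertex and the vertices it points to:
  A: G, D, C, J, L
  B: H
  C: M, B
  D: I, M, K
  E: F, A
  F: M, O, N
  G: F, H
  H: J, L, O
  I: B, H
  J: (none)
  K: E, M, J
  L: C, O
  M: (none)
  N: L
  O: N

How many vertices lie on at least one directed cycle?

A vertex is on a directed cycle iff it belongs to a strongly connected component of size ≥ 2 (or has a self-loop).
The vertices on cycles are {A, B, C, D, E, H, K, L, N, O} — 10 in total.

10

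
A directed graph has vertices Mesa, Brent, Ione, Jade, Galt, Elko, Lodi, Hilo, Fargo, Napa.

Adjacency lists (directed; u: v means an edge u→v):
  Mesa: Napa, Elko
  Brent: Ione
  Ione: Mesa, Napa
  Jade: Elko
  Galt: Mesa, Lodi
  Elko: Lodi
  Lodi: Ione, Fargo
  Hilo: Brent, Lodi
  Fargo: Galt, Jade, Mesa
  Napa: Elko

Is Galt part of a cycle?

Galt is on a cycle iff Galt can reach itself via ≥1 edge.
Galt → Lodi → Fargo → Galt — yes.

Yes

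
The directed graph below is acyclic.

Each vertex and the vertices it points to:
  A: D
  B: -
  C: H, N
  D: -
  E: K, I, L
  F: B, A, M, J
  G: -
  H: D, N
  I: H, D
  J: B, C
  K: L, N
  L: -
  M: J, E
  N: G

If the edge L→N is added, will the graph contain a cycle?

No

Adding L→N creates a cycle iff N can already reach L.
Explore from N: no path reaches L. The graph stays acyclic.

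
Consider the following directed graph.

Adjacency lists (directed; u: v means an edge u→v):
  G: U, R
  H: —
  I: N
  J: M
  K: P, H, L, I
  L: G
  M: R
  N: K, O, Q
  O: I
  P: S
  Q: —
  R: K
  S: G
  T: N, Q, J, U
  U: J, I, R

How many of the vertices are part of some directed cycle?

12

A vertex is on a directed cycle iff it belongs to a strongly connected component of size ≥ 2 (or has a self-loop).
The vertices on cycles are {G, I, J, K, L, M, N, O, P, R, S, U} — 12 in total.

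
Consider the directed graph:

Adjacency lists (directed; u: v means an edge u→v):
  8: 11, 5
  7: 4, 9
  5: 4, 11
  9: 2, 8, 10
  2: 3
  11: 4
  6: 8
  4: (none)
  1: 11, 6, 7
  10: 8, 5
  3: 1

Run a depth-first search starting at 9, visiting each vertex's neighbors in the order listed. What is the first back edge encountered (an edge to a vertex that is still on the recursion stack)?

DFS from 9 (visiting each vertex's neighbors in the order listed); mark gray on enter, black on exit:
9 gray
  2 gray
    3 gray
      1 gray
        11 gray
          4 gray
          4 black
        11 black
        6 gray
          8 gray
            8→11: 11 black — skip
            5 gray
              5→4: 4 black — skip
              5→11: 11 black — skip
            5 black
          8 black
        6 black
        7 gray
          7→4: 4 black — skip
          7→9: 9 is gray → back edge
First back edge: 7 → 9.

7->9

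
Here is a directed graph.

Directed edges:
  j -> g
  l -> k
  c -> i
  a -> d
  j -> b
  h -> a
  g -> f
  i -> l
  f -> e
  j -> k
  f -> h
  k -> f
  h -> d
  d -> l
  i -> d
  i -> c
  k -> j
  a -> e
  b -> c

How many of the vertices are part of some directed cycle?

A vertex is on a directed cycle iff it belongs to a strongly connected component of size ≥ 2 (or has a self-loop).
The vertices on cycles are {a, b, c, d, f, g, h, i, j, k, l} — 11 in total.

11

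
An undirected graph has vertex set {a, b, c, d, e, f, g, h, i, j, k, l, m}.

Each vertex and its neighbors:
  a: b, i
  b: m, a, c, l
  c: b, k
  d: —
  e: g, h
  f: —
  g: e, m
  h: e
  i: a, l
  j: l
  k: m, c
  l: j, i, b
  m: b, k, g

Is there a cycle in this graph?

DFS, tracking each vertex's parent; an edge to a visited non-parent vertex closes a cycle.
Start from k:
visit k (parent –)
  visit m (parent k)
    visit b (parent m)
      b–m: parent, skip
      visit a (parent b)
        a–b: parent, skip
        visit i (parent a)
          i–a: parent, skip
          visit l (parent i)
            visit j (parent l)
              j–l: parent, skip
            l–i: parent, skip
            l–b: b visited and ≠ parent → cycle
Cycle: b – a – i – l – b.

Yes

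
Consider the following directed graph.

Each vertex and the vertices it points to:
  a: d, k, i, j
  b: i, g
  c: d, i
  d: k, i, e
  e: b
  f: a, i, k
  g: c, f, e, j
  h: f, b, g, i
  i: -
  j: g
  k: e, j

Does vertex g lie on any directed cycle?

Yes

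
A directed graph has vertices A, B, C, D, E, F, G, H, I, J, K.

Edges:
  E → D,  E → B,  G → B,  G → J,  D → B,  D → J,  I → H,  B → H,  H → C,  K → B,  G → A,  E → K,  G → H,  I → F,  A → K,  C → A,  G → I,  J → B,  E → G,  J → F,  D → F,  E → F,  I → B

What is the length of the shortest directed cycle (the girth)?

For each vertex v, BFS finds the shortest path from v back to v.
The shortest such closed walk is H → C → A → K → B → H, length 5.

5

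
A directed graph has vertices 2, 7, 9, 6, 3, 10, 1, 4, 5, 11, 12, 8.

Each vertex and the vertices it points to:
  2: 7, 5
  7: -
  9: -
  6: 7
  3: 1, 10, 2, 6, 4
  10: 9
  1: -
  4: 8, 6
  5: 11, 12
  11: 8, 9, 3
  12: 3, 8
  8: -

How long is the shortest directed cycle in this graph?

4

For each vertex v, BFS finds the shortest path from v back to v.
The shortest such closed walk is 11 → 3 → 2 → 5 → 11, length 4.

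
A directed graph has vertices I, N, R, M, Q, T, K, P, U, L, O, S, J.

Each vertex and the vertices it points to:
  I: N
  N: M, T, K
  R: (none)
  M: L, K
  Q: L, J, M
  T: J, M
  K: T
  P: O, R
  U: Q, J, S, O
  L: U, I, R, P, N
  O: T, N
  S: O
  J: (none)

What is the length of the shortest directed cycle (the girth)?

For each vertex v, BFS finds the shortest path from v back to v.
The shortest such closed walk is Q → L → U → Q, length 3.

3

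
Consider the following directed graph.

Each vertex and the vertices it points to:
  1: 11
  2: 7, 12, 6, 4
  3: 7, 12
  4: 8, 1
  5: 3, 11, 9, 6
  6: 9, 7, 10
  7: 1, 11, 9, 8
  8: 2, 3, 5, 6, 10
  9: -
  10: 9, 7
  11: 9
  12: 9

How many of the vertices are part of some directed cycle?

A vertex is on a directed cycle iff it belongs to a strongly connected component of size ≥ 2 (or has a self-loop).
The vertices on cycles are {2, 3, 4, 5, 6, 7, 8, 10} — 8 in total.

8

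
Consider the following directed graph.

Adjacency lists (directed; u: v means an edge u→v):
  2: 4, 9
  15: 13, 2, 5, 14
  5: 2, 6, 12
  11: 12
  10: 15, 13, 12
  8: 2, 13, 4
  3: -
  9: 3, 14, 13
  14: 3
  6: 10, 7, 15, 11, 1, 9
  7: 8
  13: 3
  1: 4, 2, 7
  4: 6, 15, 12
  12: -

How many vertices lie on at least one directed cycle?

A vertex is on a directed cycle iff it belongs to a strongly connected component of size ≥ 2 (or has a self-loop).
The vertices on cycles are {1, 2, 4, 5, 6, 7, 8, 10, 15} — 9 in total.

9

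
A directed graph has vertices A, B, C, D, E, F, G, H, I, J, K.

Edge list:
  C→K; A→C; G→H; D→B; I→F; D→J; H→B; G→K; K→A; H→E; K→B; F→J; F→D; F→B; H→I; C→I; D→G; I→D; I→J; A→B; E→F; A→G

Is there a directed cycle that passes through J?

J lies on a cycle iff there is a path from J back to itself.
Exploring from J, it never reaches itself; equivalently, its strongly connected component is a singleton.

No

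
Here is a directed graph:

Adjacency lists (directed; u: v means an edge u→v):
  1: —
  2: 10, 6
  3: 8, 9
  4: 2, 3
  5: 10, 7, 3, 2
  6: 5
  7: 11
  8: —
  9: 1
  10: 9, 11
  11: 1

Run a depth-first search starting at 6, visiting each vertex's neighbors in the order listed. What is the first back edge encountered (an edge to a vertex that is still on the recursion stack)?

DFS from 6 (visiting each vertex's neighbors in the order listed); mark gray on enter, black on exit:
6 gray
  5 gray
    10 gray
      9 gray
        1 gray
        1 black
      9 black
      11 gray
        11→1: 1 black — skip
      11 black
    10 black
    7 gray
      7→11: 11 black — skip
    7 black
    3 gray
      8 gray
      8 black
      3→9: 9 black — skip
    3 black
    2 gray
      2→10: 10 black — skip
      2→6: 6 is gray → back edge
First back edge: 2 → 6.

2->6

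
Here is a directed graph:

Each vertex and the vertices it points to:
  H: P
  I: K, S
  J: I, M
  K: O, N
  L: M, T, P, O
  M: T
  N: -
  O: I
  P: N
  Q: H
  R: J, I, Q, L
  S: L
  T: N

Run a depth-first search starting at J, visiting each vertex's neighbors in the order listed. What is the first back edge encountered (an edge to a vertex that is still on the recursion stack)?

DFS from J (visiting each vertex's neighbors in the order listed); mark gray on enter, black on exit:
J gray
  I gray
    K gray
      O gray
        O→I: I is gray → back edge
First back edge: O → I.

O->I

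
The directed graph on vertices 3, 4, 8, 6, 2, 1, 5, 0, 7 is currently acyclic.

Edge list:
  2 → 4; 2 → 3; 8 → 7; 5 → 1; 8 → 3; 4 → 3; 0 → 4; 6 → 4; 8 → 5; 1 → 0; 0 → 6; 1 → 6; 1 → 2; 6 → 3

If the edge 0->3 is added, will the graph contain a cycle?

No

Adding 0→3 creates a cycle iff 3 can already reach 0.
Explore from 3: no path reaches 0. The graph stays acyclic.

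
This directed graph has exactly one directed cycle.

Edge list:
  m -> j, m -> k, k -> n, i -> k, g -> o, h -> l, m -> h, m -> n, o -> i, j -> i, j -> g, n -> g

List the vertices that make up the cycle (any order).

DFS with gray/black marking from k:
k gray
  n gray
    g gray
      o gray
        i gray
          i→k: k is gray → back edge
Back edge closes the cycle k → n → g → o → i → k; its vertices are {g, i, k, n, o}.

g, i, k, n, o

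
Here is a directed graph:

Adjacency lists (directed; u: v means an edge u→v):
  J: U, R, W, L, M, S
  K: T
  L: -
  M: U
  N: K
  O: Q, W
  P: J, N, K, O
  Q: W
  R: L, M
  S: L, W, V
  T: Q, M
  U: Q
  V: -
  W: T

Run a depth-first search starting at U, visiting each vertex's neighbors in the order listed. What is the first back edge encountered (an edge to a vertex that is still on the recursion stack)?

T→Q

DFS from U (visiting each vertex's neighbors in the order listed); mark gray on enter, black on exit:
U gray
  Q gray
    W gray
      T gray
        T→Q: Q is gray → back edge
First back edge: T → Q.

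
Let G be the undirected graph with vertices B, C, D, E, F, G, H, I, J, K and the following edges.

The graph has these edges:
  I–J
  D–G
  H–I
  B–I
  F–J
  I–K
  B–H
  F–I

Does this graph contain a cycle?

Yes

DFS, tracking each vertex's parent; an edge to a visited non-parent vertex closes a cycle.
Start from J:
visit J (parent –)
  visit F (parent J)
    visit I (parent F)
      I–F: parent, skip
      visit K (parent I)
        K–I: parent, skip
      I–J: J visited and ≠ parent → cycle
Cycle: J – F – I – J.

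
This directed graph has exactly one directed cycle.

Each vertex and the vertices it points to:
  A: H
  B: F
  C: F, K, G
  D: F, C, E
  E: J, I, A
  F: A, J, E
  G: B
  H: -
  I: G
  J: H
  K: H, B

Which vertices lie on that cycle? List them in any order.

B, E, F, G, I

DFS with gray/black marking from F:
F gray
  A gray
    H gray
    H black
  A black
  J gray
    J→H: H black — skip
  J black
  E gray
    E→J: J black — skip
    I gray
      G gray
        B gray
          B→F: F is gray → back edge
Back edge closes the cycle F → E → I → G → B → F; its vertices are {B, E, F, G, I}.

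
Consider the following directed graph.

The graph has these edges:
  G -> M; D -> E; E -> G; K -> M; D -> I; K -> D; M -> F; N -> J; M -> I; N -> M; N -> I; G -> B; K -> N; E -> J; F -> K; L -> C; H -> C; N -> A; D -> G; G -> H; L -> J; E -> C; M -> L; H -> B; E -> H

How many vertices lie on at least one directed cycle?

7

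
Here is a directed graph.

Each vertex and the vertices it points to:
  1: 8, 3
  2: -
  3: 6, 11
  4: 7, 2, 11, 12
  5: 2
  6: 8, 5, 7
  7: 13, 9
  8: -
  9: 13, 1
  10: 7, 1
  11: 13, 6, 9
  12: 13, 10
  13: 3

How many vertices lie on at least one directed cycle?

A vertex is on a directed cycle iff it belongs to a strongly connected component of size ≥ 2 (or has a self-loop).
The vertices on cycles are {1, 3, 6, 7, 9, 11, 13} — 7 in total.

7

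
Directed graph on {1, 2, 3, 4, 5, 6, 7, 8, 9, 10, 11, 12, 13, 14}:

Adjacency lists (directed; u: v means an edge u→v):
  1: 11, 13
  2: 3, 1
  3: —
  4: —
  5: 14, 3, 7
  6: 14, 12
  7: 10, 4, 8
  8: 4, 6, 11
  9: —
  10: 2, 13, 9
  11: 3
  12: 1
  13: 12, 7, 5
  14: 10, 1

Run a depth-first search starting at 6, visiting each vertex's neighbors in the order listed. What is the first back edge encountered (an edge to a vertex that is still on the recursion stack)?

12->1

DFS from 6 (visiting each vertex's neighbors in the order listed); mark gray on enter, black on exit:
6 gray
  14 gray
    10 gray
      2 gray
        3 gray
        3 black
        1 gray
          11 gray
            11→3: 3 black — skip
          11 black
          13 gray
            12 gray
              12→1: 1 is gray → back edge
First back edge: 12 → 1.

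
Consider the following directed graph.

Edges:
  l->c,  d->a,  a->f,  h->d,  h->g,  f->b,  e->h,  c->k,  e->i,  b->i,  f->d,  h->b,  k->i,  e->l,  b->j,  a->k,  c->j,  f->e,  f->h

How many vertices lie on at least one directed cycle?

A vertex is on a directed cycle iff it belongs to a strongly connected component of size ≥ 2 (or has a self-loop).
The vertices on cycles are {a, d, e, f, h} — 5 in total.

5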